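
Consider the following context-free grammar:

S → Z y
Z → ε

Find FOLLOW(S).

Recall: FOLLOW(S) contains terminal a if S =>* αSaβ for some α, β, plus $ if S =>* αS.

We compute FOLLOW(S) using the standard algorithm.
FOLLOW(S) starts with {$}.
FIRST(S) = {y}
FIRST(Z) = {ε}
FOLLOW(S) = {$}
FOLLOW(Z) = {y}
Therefore, FOLLOW(S) = {$}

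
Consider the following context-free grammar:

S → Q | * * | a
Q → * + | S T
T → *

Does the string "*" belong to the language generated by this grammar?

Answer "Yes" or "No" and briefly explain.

No - no valid derivation exists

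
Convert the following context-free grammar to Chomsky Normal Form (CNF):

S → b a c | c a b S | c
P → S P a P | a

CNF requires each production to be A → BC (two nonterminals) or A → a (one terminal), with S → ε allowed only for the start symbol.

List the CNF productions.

TB → b; TA → a; TC → c; S → c; P → a; S → TB X0; X0 → TA TC; S → TC X1; X1 → TA X2; X2 → TB S; P → S X3; X3 → P X4; X4 → TA P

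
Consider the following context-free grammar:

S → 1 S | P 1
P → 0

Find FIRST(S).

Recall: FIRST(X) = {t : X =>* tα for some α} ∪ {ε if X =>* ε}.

We compute FIRST(S) using the standard algorithm.
FIRST(P) = {0}
FIRST(S) = {0, 1}
Therefore, FIRST(S) = {0, 1}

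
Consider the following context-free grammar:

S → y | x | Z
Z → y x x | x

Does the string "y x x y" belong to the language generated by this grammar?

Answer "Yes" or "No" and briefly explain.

No - no valid derivation exists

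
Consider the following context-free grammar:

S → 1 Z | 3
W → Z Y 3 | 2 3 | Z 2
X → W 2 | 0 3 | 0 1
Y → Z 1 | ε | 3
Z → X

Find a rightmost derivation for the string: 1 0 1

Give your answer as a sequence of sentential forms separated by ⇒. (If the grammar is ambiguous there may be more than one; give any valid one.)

S ⇒ 1 Z ⇒ 1 X ⇒ 1 0 1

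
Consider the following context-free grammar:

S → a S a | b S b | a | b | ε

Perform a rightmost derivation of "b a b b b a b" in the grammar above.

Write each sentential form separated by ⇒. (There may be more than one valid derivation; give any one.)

S ⇒ b S b ⇒ b a S a b ⇒ b a b S b a b ⇒ b a b b b a b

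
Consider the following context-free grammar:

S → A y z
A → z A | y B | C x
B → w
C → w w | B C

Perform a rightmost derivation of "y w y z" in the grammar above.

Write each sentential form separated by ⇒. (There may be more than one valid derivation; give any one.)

S ⇒ A y z ⇒ y B y z ⇒ y w y z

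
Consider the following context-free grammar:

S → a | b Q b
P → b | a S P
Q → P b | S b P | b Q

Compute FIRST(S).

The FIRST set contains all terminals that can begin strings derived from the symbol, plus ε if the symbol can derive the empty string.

We compute FIRST(S) using the standard algorithm.
FIRST(P) = {a, b}
FIRST(Q) = {a, b}
FIRST(S) = {a, b}
Therefore, FIRST(S) = {a, b}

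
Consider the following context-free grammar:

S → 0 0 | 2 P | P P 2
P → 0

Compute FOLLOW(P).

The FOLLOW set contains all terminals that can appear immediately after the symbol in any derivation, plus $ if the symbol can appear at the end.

We compute FOLLOW(P) using the standard algorithm.
FOLLOW(S) starts with {$}.
FIRST(P) = {0}
FIRST(S) = {0, 2}
FOLLOW(P) = {$, 0, 2}
FOLLOW(S) = {$}
Therefore, FOLLOW(P) = {$, 0, 2}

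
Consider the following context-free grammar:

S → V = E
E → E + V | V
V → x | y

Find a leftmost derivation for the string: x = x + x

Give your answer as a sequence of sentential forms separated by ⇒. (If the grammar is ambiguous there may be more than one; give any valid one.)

S ⇒ V = E ⇒ x = E ⇒ x = E + V ⇒ x = V + V ⇒ x = x + V ⇒ x = x + x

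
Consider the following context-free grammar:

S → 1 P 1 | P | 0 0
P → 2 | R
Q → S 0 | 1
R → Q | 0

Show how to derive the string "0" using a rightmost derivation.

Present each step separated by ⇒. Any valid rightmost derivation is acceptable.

S ⇒ P ⇒ R ⇒ 0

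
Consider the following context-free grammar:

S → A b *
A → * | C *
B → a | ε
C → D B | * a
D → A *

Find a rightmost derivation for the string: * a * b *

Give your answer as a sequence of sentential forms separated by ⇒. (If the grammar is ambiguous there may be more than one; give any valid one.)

S ⇒ A b * ⇒ C * b * ⇒ * a * b *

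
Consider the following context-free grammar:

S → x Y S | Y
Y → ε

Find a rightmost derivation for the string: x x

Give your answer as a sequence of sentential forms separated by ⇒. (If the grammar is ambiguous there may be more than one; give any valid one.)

S ⇒ x Y S ⇒ x Y x Y S ⇒ x Y x Y Y ⇒ x Y x Y ⇒ x Y x ⇒ x x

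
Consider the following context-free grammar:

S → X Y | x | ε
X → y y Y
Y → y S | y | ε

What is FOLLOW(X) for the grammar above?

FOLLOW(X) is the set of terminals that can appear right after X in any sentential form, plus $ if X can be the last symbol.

We compute FOLLOW(X) using the standard algorithm.
FOLLOW(S) starts with {$}.
FIRST(S) = {x, y, ε}
FIRST(X) = {y}
FIRST(Y) = {y, ε}
FOLLOW(S) = {$, y}
FOLLOW(X) = {$, y}
FOLLOW(Y) = {$, y}
Therefore, FOLLOW(X) = {$, y}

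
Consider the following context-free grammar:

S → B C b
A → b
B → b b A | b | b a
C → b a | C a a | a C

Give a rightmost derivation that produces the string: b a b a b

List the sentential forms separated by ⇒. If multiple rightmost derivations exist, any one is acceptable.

S ⇒ B C b ⇒ B b a b ⇒ b a b a b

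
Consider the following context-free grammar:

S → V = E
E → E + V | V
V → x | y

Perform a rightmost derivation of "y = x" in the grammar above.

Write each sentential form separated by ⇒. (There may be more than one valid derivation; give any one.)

S ⇒ V = E ⇒ V = V ⇒ V = x ⇒ y = x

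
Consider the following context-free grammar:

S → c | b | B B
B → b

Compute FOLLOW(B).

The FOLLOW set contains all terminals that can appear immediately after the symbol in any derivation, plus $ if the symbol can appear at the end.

We compute FOLLOW(B) using the standard algorithm.
FOLLOW(S) starts with {$}.
FIRST(B) = {b}
FIRST(S) = {b, c}
FOLLOW(B) = {$, b}
FOLLOW(S) = {$}
Therefore, FOLLOW(B) = {$, b}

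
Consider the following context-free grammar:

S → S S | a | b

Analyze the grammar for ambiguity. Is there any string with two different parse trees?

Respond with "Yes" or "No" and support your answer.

Yes - the string 'b a b b' has two distinct parse trees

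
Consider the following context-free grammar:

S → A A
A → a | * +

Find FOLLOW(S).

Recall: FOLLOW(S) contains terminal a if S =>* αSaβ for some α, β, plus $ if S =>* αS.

We compute FOLLOW(S) using the standard algorithm.
FOLLOW(S) starts with {$}.
FIRST(A) = {*, a}
FIRST(S) = {*, a}
FOLLOW(A) = {$, *, a}
FOLLOW(S) = {$}
Therefore, FOLLOW(S) = {$}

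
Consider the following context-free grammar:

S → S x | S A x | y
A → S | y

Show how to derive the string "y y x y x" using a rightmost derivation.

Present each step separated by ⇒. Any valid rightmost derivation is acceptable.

S ⇒ S A x ⇒ S y x ⇒ S A x y x ⇒ S y x y x ⇒ y y x y x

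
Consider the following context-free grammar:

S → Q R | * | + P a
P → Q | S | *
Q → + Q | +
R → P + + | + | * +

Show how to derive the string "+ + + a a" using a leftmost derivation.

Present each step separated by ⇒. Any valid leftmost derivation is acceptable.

S ⇒ + P a ⇒ + S a ⇒ + + P a a ⇒ + + Q a a ⇒ + + + a a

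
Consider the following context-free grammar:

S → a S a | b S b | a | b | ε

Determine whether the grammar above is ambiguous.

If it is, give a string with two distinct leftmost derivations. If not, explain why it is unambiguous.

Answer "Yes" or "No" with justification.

No - the grammar is unambiguous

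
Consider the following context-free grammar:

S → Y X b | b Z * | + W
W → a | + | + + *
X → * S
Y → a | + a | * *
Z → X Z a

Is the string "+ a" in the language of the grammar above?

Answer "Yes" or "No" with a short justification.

Yes - a valid derivation exists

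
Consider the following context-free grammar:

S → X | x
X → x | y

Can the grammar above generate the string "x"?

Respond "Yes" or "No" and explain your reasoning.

Yes - a valid derivation exists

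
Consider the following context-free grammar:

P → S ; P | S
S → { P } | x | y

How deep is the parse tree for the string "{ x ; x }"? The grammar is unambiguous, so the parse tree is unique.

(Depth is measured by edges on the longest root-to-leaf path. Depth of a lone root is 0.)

5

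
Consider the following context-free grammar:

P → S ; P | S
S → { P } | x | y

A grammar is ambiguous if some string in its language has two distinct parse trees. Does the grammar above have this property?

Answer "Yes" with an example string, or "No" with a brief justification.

No - the grammar is unambiguous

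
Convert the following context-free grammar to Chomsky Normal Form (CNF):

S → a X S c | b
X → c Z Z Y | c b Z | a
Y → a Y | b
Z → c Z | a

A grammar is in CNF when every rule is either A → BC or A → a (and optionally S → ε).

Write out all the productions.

TA → a; TC → c; S → b; TB → b; X → a; Y → b; Z → a; S → TA X0; X0 → X X1; X1 → S TC; X → TC X2; X2 → Z X3; X3 → Z Y; X → TC X4; X4 → TB Z; Y → TA Y; Z → TC Z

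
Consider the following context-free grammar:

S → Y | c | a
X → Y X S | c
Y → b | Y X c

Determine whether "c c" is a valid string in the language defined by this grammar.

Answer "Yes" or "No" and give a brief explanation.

No - no valid derivation exists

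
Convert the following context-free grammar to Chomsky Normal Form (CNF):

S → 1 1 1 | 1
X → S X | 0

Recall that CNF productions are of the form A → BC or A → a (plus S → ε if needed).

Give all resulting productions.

T1 → 1; S → 1; X → 0; S → T1 X0; X0 → T1 T1; X → S X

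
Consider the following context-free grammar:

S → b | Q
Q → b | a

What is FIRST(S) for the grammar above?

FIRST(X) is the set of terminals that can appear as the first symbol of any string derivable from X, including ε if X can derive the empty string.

We compute FIRST(S) using the standard algorithm.
FIRST(Q) = {a, b}
FIRST(S) = {a, b}
Therefore, FIRST(S) = {a, b}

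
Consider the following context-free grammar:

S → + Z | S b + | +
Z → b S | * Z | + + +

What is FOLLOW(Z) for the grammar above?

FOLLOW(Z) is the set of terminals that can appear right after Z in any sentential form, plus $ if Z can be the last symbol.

We compute FOLLOW(Z) using the standard algorithm.
FOLLOW(S) starts with {$}.
FIRST(S) = {+}
FIRST(Z) = {*, +, b}
FOLLOW(S) = {$, b}
FOLLOW(Z) = {$, b}
Therefore, FOLLOW(Z) = {$, b}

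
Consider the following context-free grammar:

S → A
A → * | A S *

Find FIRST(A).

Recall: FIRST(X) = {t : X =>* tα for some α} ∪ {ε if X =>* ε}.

We compute FIRST(A) using the standard algorithm.
FIRST(A) = {*}
FIRST(S) = {*}
Therefore, FIRST(A) = {*}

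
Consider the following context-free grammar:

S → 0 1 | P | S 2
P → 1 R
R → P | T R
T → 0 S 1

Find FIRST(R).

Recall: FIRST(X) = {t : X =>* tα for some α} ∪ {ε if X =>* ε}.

We compute FIRST(R) using the standard algorithm.
FIRST(P) = {1}
FIRST(R) = {0, 1}
FIRST(S) = {0, 1}
FIRST(T) = {0}
Therefore, FIRST(R) = {0, 1}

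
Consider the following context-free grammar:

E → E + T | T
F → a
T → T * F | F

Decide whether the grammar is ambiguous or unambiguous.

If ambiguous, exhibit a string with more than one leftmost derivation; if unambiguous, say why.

Unambiguous - every string in the language has a unique leftmost derivation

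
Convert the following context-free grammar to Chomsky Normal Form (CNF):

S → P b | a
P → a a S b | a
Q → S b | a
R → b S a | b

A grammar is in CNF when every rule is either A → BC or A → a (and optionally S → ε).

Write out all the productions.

TB → b; S → a; TA → a; P → a; Q → a; R → b; S → P TB; P → TA X0; X0 → TA X1; X1 → S TB; Q → S TB; R → TB X2; X2 → S TA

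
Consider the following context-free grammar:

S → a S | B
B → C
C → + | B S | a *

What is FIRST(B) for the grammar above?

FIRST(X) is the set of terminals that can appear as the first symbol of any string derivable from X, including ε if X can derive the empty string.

We compute FIRST(B) using the standard algorithm.
FIRST(B) = {+, a}
FIRST(C) = {+, a}
FIRST(S) = {+, a}
Therefore, FIRST(B) = {+, a}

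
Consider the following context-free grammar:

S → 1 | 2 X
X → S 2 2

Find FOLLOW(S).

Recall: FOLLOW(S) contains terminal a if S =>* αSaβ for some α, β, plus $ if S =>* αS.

We compute FOLLOW(S) using the standard algorithm.
FOLLOW(S) starts with {$}.
FIRST(S) = {1, 2}
FIRST(X) = {1, 2}
FOLLOW(S) = {$, 2}
FOLLOW(X) = {$, 2}
Therefore, FOLLOW(S) = {$, 2}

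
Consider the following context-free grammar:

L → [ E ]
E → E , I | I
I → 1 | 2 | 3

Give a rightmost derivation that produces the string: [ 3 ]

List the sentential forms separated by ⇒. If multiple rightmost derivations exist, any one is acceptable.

L ⇒ [ E ] ⇒ [ I ] ⇒ [ 3 ]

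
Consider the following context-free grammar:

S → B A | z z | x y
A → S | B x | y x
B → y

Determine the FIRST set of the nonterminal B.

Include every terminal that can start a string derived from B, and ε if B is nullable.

We compute FIRST(B) using the standard algorithm.
FIRST(A) = {x, y, z}
FIRST(B) = {y}
FIRST(S) = {x, y, z}
Therefore, FIRST(B) = {y}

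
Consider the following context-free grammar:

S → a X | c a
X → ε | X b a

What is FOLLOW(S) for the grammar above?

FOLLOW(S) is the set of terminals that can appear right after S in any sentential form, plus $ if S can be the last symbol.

We compute FOLLOW(S) using the standard algorithm.
FOLLOW(S) starts with {$}.
FIRST(S) = {a, c}
FIRST(X) = {b, ε}
FOLLOW(S) = {$}
FOLLOW(X) = {$, b}
Therefore, FOLLOW(S) = {$}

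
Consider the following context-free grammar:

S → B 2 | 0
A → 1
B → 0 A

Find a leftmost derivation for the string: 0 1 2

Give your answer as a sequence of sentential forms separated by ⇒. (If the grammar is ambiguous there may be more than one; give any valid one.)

S ⇒ B 2 ⇒ 0 A 2 ⇒ 0 1 2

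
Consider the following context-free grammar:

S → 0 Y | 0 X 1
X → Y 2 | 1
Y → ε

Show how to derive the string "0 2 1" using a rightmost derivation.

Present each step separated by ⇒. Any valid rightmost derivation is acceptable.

S ⇒ 0 X 1 ⇒ 0 Y 2 1 ⇒ 0 2 1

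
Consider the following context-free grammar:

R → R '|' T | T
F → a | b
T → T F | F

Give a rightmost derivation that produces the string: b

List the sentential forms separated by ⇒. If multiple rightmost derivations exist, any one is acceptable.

R ⇒ T ⇒ F ⇒ b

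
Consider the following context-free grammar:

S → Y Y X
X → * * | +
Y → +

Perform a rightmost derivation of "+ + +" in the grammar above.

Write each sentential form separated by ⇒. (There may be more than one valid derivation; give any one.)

S ⇒ Y Y X ⇒ Y Y + ⇒ Y + + ⇒ + + +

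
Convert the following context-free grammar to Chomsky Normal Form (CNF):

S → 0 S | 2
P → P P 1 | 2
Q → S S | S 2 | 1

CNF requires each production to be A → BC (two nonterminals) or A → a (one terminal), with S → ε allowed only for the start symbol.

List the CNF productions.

T0 → 0; S → 2; T1 → 1; P → 2; T2 → 2; Q → 1; S → T0 S; P → P X0; X0 → P T1; Q → S S; Q → S T2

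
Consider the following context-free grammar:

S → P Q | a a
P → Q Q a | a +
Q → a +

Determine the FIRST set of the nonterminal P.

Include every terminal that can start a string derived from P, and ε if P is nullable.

We compute FIRST(P) using the standard algorithm.
FIRST(P) = {a}
FIRST(Q) = {a}
FIRST(S) = {a}
Therefore, FIRST(P) = {a}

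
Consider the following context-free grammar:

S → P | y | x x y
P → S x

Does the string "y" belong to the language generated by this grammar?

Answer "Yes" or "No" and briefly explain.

Yes - a valid derivation exists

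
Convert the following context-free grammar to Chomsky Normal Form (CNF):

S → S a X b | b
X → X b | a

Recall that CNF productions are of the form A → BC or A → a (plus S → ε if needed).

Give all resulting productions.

TA → a; TB → b; S → b; X → a; S → S X0; X0 → TA X1; X1 → X TB; X → X TB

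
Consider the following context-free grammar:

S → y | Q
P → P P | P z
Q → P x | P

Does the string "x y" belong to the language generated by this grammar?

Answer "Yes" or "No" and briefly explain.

No - no valid derivation exists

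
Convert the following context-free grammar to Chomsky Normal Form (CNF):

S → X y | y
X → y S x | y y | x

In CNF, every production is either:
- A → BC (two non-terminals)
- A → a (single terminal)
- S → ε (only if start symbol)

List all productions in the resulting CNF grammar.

TY → y; S → y; TX → x; X → x; S → X TY; X → TY X0; X0 → S TX; X → TY TY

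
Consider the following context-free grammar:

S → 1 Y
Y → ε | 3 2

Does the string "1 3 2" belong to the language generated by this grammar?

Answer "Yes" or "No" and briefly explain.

Yes - a valid derivation exists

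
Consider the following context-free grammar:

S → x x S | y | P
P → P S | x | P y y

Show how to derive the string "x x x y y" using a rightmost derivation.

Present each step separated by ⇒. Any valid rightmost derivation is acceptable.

S ⇒ x x S ⇒ x x P ⇒ x x P y y ⇒ x x x y y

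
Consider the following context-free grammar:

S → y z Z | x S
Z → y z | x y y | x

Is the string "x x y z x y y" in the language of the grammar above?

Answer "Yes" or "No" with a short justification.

Yes - a valid derivation exists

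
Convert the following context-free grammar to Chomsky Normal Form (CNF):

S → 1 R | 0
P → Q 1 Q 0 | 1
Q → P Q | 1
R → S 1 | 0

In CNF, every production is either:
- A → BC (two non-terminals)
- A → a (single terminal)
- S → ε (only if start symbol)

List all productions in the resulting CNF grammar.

T1 → 1; S → 0; T0 → 0; P → 1; Q → 1; R → 0; S → T1 R; P → Q X0; X0 → T1 X1; X1 → Q T0; Q → P Q; R → S T1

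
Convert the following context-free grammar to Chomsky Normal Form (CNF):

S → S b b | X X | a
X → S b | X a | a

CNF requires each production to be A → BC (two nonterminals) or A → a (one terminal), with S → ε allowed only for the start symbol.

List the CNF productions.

TB → b; S → a; TA → a; X → a; S → S X0; X0 → TB TB; S → X X; X → S TB; X → X TA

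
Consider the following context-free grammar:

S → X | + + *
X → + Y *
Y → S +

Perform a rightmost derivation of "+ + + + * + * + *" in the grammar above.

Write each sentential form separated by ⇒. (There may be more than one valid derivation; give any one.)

S ⇒ X ⇒ + Y * ⇒ + S + * ⇒ + X + * ⇒ + + Y * + * ⇒ + + S + * + * ⇒ + + + + * + * + *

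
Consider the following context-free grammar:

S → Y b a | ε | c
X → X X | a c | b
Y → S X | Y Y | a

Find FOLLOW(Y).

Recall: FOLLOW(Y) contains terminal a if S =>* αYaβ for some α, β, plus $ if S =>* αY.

We compute FOLLOW(Y) using the standard algorithm.
FOLLOW(S) starts with {$}.
FIRST(S) = {a, b, c, ε}
FIRST(X) = {a, b}
FIRST(Y) = {a, b, c}
FOLLOW(S) = {$, a, b}
FOLLOW(X) = {a, b, c}
FOLLOW(Y) = {a, b, c}
Therefore, FOLLOW(Y) = {a, b, c}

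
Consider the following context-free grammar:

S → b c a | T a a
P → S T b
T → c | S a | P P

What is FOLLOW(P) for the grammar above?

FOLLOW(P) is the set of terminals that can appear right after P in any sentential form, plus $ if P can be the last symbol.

We compute FOLLOW(P) using the standard algorithm.
FOLLOW(S) starts with {$}.
FIRST(P) = {b, c}
FIRST(S) = {b, c}
FIRST(T) = {b, c}
FOLLOW(P) = {a, b, c}
FOLLOW(S) = {$, a, b, c}
FOLLOW(T) = {a, b}
Therefore, FOLLOW(P) = {a, b, c}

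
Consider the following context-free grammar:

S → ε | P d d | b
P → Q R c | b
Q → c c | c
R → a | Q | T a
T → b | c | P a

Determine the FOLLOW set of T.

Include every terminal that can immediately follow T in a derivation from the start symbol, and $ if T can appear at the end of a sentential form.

We compute FOLLOW(T) using the standard algorithm.
FOLLOW(S) starts with {$}.
FIRST(P) = {b, c}
FIRST(Q) = {c}
FIRST(R) = {a, b, c}
FIRST(S) = {b, c, ε}
FIRST(T) = {b, c}
FOLLOW(P) = {a, d}
FOLLOW(Q) = {a, b, c}
FOLLOW(R) = {c}
FOLLOW(S) = {$}
FOLLOW(T) = {a}
Therefore, FOLLOW(T) = {a}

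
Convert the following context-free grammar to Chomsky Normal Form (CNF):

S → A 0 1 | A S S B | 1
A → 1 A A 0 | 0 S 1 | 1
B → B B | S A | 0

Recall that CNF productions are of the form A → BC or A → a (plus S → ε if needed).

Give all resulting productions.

T0 → 0; T1 → 1; S → 1; A → 1; B → 0; S → A X0; X0 → T0 T1; S → A X1; X1 → S X2; X2 → S B; A → T1 X3; X3 → A X4; X4 → A T0; A → T0 X5; X5 → S T1; B → B B; B → S A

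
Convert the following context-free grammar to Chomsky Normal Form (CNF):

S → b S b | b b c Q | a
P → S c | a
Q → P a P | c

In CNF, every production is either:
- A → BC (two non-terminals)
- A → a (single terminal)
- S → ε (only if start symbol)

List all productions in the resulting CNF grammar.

TB → b; TC → c; S → a; P → a; TA → a; Q → c; S → TB X0; X0 → S TB; S → TB X1; X1 → TB X2; X2 → TC Q; P → S TC; Q → P X3; X3 → TA P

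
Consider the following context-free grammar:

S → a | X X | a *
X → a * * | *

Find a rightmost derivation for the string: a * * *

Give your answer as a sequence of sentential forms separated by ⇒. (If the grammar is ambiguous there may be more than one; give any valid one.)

S ⇒ X X ⇒ X * ⇒ a * * *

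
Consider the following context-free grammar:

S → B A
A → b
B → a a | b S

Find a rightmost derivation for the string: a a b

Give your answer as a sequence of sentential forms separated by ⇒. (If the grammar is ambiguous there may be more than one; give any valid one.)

S ⇒ B A ⇒ B b ⇒ a a b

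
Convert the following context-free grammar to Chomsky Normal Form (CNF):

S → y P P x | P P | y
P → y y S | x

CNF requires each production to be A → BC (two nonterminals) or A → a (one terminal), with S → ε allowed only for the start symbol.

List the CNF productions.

TY → y; TX → x; S → y; P → x; S → TY X0; X0 → P X1; X1 → P TX; S → P P; P → TY X2; X2 → TY S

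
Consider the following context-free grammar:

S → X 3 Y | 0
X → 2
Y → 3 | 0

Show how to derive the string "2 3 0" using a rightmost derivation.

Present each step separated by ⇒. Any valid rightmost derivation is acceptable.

S ⇒ X 3 Y ⇒ X 3 0 ⇒ 2 3 0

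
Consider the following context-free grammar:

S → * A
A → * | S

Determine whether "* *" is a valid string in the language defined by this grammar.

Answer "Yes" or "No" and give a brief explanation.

Yes - a valid derivation exists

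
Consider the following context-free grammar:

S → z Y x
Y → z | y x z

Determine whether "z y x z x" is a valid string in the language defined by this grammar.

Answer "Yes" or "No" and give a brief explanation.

Yes - a valid derivation exists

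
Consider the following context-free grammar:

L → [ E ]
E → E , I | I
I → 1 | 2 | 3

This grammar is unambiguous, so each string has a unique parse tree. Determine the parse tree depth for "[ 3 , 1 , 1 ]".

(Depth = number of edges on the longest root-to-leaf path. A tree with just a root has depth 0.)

5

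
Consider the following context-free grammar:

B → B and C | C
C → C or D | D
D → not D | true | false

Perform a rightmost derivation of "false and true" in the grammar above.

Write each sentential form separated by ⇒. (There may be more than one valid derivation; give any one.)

B ⇒ B and C ⇒ B and D ⇒ B and true ⇒ C and true ⇒ D and true ⇒ false and true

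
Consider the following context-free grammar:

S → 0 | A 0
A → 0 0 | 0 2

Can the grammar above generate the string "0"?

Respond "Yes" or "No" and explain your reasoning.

Yes - a valid derivation exists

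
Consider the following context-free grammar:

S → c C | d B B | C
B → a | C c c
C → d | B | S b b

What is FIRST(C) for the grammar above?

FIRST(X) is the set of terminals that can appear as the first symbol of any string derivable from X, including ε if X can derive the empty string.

We compute FIRST(C) using the standard algorithm.
FIRST(B) = {a, c, d}
FIRST(C) = {a, c, d}
FIRST(S) = {a, c, d}
Therefore, FIRST(C) = {a, c, d}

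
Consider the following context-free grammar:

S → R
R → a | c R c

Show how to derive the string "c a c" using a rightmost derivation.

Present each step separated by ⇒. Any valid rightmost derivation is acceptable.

S ⇒ R ⇒ c R c ⇒ c a c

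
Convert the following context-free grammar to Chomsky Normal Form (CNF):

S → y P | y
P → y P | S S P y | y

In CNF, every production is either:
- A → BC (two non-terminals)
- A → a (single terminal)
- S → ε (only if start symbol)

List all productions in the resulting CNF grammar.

TY → y; S → y; P → y; S → TY P; P → TY P; P → S X0; X0 → S X1; X1 → P TY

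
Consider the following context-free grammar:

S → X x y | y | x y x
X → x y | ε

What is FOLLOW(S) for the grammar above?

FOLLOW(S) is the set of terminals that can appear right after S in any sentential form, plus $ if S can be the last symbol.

We compute FOLLOW(S) using the standard algorithm.
FOLLOW(S) starts with {$}.
FIRST(S) = {x, y}
FIRST(X) = {x, ε}
FOLLOW(S) = {$}
FOLLOW(X) = {x}
Therefore, FOLLOW(S) = {$}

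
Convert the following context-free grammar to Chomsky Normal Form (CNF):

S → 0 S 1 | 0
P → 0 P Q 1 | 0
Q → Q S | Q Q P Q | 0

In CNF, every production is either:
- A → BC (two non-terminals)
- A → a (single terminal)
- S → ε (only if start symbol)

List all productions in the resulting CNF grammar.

T0 → 0; T1 → 1; S → 0; P → 0; Q → 0; S → T0 X0; X0 → S T1; P → T0 X1; X1 → P X2; X2 → Q T1; Q → Q S; Q → Q X3; X3 → Q X4; X4 → P Q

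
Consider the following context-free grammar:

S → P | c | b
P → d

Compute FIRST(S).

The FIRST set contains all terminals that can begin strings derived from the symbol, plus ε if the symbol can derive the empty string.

We compute FIRST(S) using the standard algorithm.
FIRST(P) = {d}
FIRST(S) = {b, c, d}
Therefore, FIRST(S) = {b, c, d}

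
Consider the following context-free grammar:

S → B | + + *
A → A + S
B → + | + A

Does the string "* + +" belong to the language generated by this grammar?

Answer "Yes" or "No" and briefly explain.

No - no valid derivation exists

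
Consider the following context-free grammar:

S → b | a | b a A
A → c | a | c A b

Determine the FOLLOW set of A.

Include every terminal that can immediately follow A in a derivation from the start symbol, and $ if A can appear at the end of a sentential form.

We compute FOLLOW(A) using the standard algorithm.
FOLLOW(S) starts with {$}.
FIRST(A) = {a, c}
FIRST(S) = {a, b}
FOLLOW(A) = {$, b}
FOLLOW(S) = {$}
Therefore, FOLLOW(A) = {$, b}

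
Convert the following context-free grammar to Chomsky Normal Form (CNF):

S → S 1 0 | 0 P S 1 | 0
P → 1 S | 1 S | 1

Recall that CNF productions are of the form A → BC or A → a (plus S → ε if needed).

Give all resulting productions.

T1 → 1; T0 → 0; S → 0; P → 1; S → S X0; X0 → T1 T0; S → T0 X1; X1 → P X2; X2 → S T1; P → T1 S; P → T1 S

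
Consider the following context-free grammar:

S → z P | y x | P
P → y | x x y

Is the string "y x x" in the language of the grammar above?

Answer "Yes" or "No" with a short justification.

No - no valid derivation exists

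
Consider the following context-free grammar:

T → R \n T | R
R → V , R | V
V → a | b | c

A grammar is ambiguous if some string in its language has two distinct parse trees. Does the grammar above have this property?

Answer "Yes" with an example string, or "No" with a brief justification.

No - the grammar is unambiguous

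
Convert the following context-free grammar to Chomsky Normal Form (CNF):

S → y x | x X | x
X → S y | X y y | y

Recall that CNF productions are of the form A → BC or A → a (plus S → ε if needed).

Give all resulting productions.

TY → y; TX → x; S → x; X → y; S → TY TX; S → TX X; X → S TY; X → X X0; X0 → TY TY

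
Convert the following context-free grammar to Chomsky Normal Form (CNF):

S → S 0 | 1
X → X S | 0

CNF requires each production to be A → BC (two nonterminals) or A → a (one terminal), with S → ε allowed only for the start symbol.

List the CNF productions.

T0 → 0; S → 1; X → 0; S → S T0; X → X S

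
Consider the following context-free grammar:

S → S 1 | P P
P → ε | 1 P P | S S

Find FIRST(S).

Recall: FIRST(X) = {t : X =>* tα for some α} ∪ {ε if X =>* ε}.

We compute FIRST(S) using the standard algorithm.
FIRST(P) = {1, ε}
FIRST(S) = {1, ε}
Therefore, FIRST(S) = {1, ε}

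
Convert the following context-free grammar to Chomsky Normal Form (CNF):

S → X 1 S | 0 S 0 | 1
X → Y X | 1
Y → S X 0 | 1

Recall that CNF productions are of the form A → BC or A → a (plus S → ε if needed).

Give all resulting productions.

T1 → 1; T0 → 0; S → 1; X → 1; Y → 1; S → X X0; X0 → T1 S; S → T0 X1; X1 → S T0; X → Y X; Y → S X2; X2 → X T0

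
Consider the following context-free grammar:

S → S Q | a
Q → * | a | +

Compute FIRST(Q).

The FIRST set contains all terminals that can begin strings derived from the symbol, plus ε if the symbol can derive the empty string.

We compute FIRST(Q) using the standard algorithm.
FIRST(Q) = {*, +, a}
FIRST(S) = {a}
Therefore, FIRST(Q) = {*, +, a}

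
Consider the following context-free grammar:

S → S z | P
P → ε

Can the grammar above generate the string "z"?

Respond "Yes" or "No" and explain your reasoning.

Yes - a valid derivation exists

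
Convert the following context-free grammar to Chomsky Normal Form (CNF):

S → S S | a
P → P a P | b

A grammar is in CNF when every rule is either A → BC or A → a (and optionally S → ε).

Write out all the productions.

S → a; TA → a; P → b; S → S S; P → P X0; X0 → TA P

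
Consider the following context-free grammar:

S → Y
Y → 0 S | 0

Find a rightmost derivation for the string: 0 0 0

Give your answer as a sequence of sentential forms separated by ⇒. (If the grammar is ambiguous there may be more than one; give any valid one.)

S ⇒ Y ⇒ 0 S ⇒ 0 Y ⇒ 0 0 S ⇒ 0 0 Y ⇒ 0 0 0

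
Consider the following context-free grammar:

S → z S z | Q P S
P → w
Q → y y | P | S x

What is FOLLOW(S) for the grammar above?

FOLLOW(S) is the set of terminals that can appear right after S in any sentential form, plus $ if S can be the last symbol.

We compute FOLLOW(S) using the standard algorithm.
FOLLOW(S) starts with {$}.
FIRST(P) = {w}
FIRST(Q) = {w, y, z}
FIRST(S) = {w, y, z}
FOLLOW(P) = {w, y, z}
FOLLOW(Q) = {w}
FOLLOW(S) = {$, x, z}
Therefore, FOLLOW(S) = {$, x, z}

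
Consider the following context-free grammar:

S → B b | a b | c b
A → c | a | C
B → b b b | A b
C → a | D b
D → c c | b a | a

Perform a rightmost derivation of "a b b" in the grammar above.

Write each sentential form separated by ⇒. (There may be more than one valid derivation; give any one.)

S ⇒ B b ⇒ A b b ⇒ a b b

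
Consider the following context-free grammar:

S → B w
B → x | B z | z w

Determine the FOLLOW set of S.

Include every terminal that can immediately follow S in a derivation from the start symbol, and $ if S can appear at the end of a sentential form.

We compute FOLLOW(S) using the standard algorithm.
FOLLOW(S) starts with {$}.
FIRST(B) = {x, z}
FIRST(S) = {x, z}
FOLLOW(B) = {w, z}
FOLLOW(S) = {$}
Therefore, FOLLOW(S) = {$}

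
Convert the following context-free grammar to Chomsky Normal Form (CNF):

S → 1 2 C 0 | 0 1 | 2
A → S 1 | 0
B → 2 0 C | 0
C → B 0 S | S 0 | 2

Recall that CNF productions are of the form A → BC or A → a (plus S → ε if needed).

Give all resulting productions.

T1 → 1; T2 → 2; T0 → 0; S → 2; A → 0; B → 0; C → 2; S → T1 X0; X0 → T2 X1; X1 → C T0; S → T0 T1; A → S T1; B → T2 X2; X2 → T0 C; C → B X3; X3 → T0 S; C → S T0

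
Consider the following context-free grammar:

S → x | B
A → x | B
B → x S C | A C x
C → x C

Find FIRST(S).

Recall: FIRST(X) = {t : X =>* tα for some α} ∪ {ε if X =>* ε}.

We compute FIRST(S) using the standard algorithm.
FIRST(A) = {x}
FIRST(B) = {x}
FIRST(C) = {x}
FIRST(S) = {x}
Therefore, FIRST(S) = {x}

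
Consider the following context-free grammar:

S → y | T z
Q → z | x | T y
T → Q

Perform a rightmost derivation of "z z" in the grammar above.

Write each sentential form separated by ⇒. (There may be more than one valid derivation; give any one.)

S ⇒ T z ⇒ Q z ⇒ z z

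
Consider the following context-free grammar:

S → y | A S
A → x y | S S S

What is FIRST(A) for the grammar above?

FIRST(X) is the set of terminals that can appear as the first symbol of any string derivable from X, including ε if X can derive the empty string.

We compute FIRST(A) using the standard algorithm.
FIRST(A) = {x, y}
FIRST(S) = {x, y}
Therefore, FIRST(A) = {x, y}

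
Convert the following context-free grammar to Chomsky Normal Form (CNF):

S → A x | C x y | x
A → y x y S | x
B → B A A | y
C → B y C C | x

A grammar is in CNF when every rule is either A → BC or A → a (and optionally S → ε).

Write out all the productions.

TX → x; TY → y; S → x; A → x; B → y; C → x; S → A TX; S → C X0; X0 → TX TY; A → TY X1; X1 → TX X2; X2 → TY S; B → B X3; X3 → A A; C → B X4; X4 → TY X5; X5 → C C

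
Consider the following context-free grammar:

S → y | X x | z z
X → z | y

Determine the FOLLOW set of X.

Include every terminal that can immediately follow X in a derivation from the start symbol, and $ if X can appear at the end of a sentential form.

We compute FOLLOW(X) using the standard algorithm.
FOLLOW(S) starts with {$}.
FIRST(S) = {y, z}
FIRST(X) = {y, z}
FOLLOW(S) = {$}
FOLLOW(X) = {x}
Therefore, FOLLOW(X) = {x}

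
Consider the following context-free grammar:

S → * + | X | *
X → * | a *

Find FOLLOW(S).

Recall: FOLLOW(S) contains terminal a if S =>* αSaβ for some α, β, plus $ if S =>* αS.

We compute FOLLOW(S) using the standard algorithm.
FOLLOW(S) starts with {$}.
FIRST(S) = {*, a}
FIRST(X) = {*, a}
FOLLOW(S) = {$}
FOLLOW(X) = {$}
Therefore, FOLLOW(S) = {$}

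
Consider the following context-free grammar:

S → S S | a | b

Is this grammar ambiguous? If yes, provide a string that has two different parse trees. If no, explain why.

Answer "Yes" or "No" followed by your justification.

Yes - the string 'a a a' has two distinct leftmost derivations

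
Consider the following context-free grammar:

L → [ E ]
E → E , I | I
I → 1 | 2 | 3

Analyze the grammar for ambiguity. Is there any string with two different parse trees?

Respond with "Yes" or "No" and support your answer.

No - the grammar is unambiguous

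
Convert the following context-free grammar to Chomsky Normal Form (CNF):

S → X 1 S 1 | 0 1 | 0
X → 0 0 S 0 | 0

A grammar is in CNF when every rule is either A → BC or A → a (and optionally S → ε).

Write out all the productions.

T1 → 1; T0 → 0; S → 0; X → 0; S → X X0; X0 → T1 X1; X1 → S T1; S → T0 T1; X → T0 X2; X2 → T0 X3; X3 → S T0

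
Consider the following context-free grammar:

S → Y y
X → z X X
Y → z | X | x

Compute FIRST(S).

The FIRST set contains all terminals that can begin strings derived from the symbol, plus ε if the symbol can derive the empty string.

We compute FIRST(S) using the standard algorithm.
FIRST(S) = {x, z}
FIRST(X) = {z}
FIRST(Y) = {x, z}
Therefore, FIRST(S) = {x, z}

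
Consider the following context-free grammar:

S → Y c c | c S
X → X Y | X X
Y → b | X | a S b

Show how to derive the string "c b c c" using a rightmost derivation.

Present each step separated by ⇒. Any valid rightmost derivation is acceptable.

S ⇒ c S ⇒ c Y c c ⇒ c b c c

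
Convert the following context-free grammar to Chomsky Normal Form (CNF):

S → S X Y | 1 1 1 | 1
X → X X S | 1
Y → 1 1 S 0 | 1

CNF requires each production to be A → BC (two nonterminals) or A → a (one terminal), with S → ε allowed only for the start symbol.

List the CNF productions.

T1 → 1; S → 1; X → 1; T0 → 0; Y → 1; S → S X0; X0 → X Y; S → T1 X1; X1 → T1 T1; X → X X2; X2 → X S; Y → T1 X3; X3 → T1 X4; X4 → S T0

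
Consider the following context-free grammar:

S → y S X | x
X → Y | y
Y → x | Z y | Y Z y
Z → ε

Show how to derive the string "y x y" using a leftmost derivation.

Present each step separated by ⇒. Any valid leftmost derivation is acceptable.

S ⇒ y S X ⇒ y x X ⇒ y x y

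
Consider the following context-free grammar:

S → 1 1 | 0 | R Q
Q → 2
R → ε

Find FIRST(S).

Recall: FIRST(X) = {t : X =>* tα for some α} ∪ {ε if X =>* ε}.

We compute FIRST(S) using the standard algorithm.
FIRST(Q) = {2}
FIRST(R) = {ε}
FIRST(S) = {0, 1, 2}
Therefore, FIRST(S) = {0, 1, 2}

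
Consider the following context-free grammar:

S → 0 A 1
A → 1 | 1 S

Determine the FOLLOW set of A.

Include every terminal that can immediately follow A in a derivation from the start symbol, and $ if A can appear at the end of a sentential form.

We compute FOLLOW(A) using the standard algorithm.
FOLLOW(S) starts with {$}.
FIRST(A) = {1}
FIRST(S) = {0}
FOLLOW(A) = {1}
FOLLOW(S) = {$, 1}
Therefore, FOLLOW(A) = {1}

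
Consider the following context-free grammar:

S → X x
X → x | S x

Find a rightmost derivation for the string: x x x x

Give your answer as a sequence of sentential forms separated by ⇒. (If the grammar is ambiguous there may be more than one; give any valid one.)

S ⇒ X x ⇒ S x x ⇒ X x x x ⇒ x x x x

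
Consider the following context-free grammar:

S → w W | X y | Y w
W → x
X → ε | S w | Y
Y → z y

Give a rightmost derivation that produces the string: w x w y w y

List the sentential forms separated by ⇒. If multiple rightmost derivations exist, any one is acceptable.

S ⇒ X y ⇒ S w y ⇒ X y w y ⇒ S w y w y ⇒ w W w y w y ⇒ w x w y w y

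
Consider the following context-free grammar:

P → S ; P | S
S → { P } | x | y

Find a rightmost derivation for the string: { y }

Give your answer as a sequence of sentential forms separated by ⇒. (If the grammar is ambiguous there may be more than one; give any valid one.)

P ⇒ S ⇒ { P } ⇒ { S } ⇒ { y }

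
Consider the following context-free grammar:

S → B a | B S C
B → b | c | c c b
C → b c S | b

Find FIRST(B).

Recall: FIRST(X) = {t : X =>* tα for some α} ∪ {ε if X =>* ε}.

We compute FIRST(B) using the standard algorithm.
FIRST(B) = {b, c}
FIRST(C) = {b}
FIRST(S) = {b, c}
Therefore, FIRST(B) = {b, c}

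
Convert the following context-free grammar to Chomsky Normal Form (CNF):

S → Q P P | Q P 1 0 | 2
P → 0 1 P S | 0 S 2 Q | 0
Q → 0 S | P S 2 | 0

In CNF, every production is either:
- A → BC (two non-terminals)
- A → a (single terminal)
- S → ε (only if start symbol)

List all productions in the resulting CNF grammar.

T1 → 1; T0 → 0; S → 2; T2 → 2; P → 0; Q → 0; S → Q X0; X0 → P P; S → Q X1; X1 → P X2; X2 → T1 T0; P → T0 X3; X3 → T1 X4; X4 → P S; P → T0 X5; X5 → S X6; X6 → T2 Q; Q → T0 S; Q → P X7; X7 → S T2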